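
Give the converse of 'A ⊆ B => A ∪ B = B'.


The converse of (P → Q) is (Q → P). It is not in general equivalent to the original.
Here P = 'A ⊆ B' and Q = 'A ∪ B = B'.

If A ∪ B = B, then A ⊆ B.


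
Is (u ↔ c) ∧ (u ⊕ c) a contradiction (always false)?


Truth table over {c, u}:
c | u | φ
---------
F | F | F
T | F | F
F | T | F
T | T | F
Every row is false.

Yes, it is a contradiction.


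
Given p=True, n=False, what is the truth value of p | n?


Disjunction is false only when both operands are false.
Substitute: p=True, n=False.
True | False evaluates to True.

True


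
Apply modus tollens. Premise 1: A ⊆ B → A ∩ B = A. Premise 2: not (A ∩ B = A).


Modus tollens: from (P → Q) and ¬Q, infer ¬P.
Q = 'A ∩ B = A' is denied; since P → Q, P must also fail.

Not (A ⊆ B).


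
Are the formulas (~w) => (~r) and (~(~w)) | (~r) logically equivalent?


Compare truth tables:
r | w | φ | ψ
-------------
False | False | True | True
True | False | False | False
False | True | True | True
True | True | True | True
The columns φ and ψ agree on every row.

Yes, they are logically equivalent.


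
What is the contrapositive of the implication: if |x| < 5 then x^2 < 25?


The contrapositive of (P → Q) is (¬Q → ¬P); it is logically equivalent to the original.
Here P = '|x| < 5' and Q = 'x^2 < 25'.

If not (x^2 < 25), then not (|x| < 5).


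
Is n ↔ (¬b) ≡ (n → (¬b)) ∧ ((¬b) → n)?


Compare truth tables:
b | n | φ | ψ
-------------
F | F | F | F
T | F | T | T
F | T | T | T
T | T | F | F
The columns φ and ψ agree on every row.

Yes, they are logically equivalent.


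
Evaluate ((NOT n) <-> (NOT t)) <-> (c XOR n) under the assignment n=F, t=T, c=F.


Substitute n=F, t=T, c=F:
NOT n = T
NOT t = F
(NOT n) <-> (NOT t) = T <-> F = F
c XOR n = F XOR F = F
((NOT n) <-> (NOT t)) <-> (c XOR n) = F <-> F = T

T


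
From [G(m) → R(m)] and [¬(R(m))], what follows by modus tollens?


Modus tollens: from (P → Q) and ¬Q, infer ¬P.
Q = 'R(m)' is denied; since P → Q, P must also fail.

Not (G(m)).


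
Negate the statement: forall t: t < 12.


¬(forall x: φ) = exists x: ¬φ, and ¬(exists x: φ) = forall x: ¬φ.
Apply to the universal statement.

exists t: ~(t < 12)


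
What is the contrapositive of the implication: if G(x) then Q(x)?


The contrapositive of (P → Q) is (¬Q → ¬P); it is logically equivalent to the original.
Here P = 'G(x)' and Q = 'Q(x)'.

If not (Q(x)), then not (G(x)).


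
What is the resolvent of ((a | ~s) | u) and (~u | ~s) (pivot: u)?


The clauses contain complementary literals u and ~u.
Resolution eliminates this pair and disjoins the remaining literals (merging duplicates).

(~s | a)


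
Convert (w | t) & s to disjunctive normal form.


Step 1: Distribute ∧ over ∨: (w ∨ t) ∧ s = (w ∧ s) ∨ (t ∧ s).

(w & s) | (t & s)


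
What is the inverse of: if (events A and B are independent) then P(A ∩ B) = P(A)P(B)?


The inverse of (P → Q) is (¬P → ¬Q). It is equivalent to the converse, not to the original.
Here P = '(events A and B are independent)' and Q = 'P(A ∩ B) = P(A)P(B)'.

If not ((events A and B are independent)), then not (P(A ∩ B) = P(A)P(B)).


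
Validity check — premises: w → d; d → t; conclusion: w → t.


This matches the form of hypothetical syllogism: the conclusion follows in every model of the premises.

Valid.


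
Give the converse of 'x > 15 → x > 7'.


The converse of (P → Q) is (Q → P). It is not in general equivalent to the original.
Here P = 'x > 15' and Q = 'x > 7'.

If x > 7, then x > 15.


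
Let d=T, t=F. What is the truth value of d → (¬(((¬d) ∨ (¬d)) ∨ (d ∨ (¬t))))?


Substitute d=T, t=F:
¬d = F
¬d = F
(¬d) ∨ (¬d) = F ∨ F = F
¬t = T
d ∨ (¬t) = T ∨ T = T
((¬d) ∨ (¬d)) ∨ (d ∨ (¬t)) = F ∨ T = T
¬(((¬d) ∨ (¬d)) ∨ (d ∨ (¬t))) = F
d → (¬(((¬d) ∨ (¬d)) ∨ (d ∨ (¬t)))) = T → F = F

F


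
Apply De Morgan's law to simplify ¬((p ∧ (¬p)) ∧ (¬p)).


De Morgan: the negation of a conjunction is the disjunction of the negations.
Distribute ¬ across ∧, flipping it to ∨, and negate each literal.

((¬p) ∨ p) ∨ p


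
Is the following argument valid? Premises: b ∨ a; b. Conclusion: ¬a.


This is affirming a disjunct (fallacy). There exist truth assignments where the premises are all true but the conclusion is false.

Invalid.


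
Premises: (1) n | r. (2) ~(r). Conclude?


Disjunctive syllogism: from (P ∨ Q) and ¬P, infer Q.
One disjunct, 'r', is ruled out; the other must hold.

n


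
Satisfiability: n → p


Search for a satisfying assignment over {n, p}.
Try n=F, p=F: the formula evaluates to T.
A satisfying assignment exists.

Satisfiable.


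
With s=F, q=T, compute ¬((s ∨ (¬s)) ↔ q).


Substitute s=F, q=T:
¬s = T
s ∨ (¬s) = F ∨ T = T
(s ∨ (¬s)) ↔ q = T ↔ T = T
¬((s ∨ (¬s)) ↔ q) = F

F


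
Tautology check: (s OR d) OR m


Build the truth table over {d, m, s}:
d | m | s | φ
-------------
F | F | F | F
T | F | F | T
F | T | F | T
T | T | F | T
F | F | T | T
T | F | T | T
F | T | T | T
T | T | T | T
Counterexample at row 1: with d=F, m=F, s=F, the formula is F.

No, it is not a tautology.


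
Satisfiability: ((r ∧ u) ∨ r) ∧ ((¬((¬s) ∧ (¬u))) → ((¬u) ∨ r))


Search for a satisfying assignment over {r, s, u}.
Try r=T, s=F, u=F: the formula evaluates to T.
A satisfying assignment exists.

Satisfiable.


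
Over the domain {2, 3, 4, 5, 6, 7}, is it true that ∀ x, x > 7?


Evaluate the predicate on each element: 2:F, 3:F, 4:F, 5:F, 6:F, 7:F.
Counterexample x = 2 fails the predicate.

F


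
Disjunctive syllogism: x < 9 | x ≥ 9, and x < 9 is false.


Disjunctive syllogism: from (P ∨ Q) and ¬P, infer Q.
One disjunct, 'x < 9', is ruled out; the other must hold.

x ≥ 9


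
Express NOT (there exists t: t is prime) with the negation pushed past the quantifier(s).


¬(for all x: φ) = there exists x: ¬φ, and ¬(there exists x: φ) = for all x: ¬φ.
Apply to the existential statement.

for all t: NOT(t is prime)


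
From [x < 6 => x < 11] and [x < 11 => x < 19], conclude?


Hypothetical syllogism: from (P → Q) and (Q → R), infer (P → R).
Chain the two implications through the shared middle term 'x < 11'.

x < 6 => x < 19


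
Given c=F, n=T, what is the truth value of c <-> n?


Biconditional is true when both operands have the same truth value.
Substitute: c=F, n=T.
F <-> T evaluates to F.

F


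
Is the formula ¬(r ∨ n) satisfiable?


Search for a satisfying assignment over {n, r}.
Try n=F, r=F: the formula evaluates to T.
A satisfying assignment exists.

Satisfiable.


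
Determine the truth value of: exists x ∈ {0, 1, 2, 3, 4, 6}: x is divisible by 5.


Evaluate the predicate on each element: 0:True, 1:False, 2:False, 3:False, 4:False, 6:False.
Witness x = 0 satisfies the predicate.

True


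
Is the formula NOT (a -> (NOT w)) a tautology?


Build the truth table over {a, w}:
a | w | φ
---------
F | F | F
T | F | F
F | T | F
T | T | T
Counterexample at row 1: with a=F, w=F, the formula is F.

No, it is not a tautology.


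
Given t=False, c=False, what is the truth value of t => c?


Implication is false only when antecedent is true and consequent is false.
Substitute: t=False, c=False.
False => False evaluates to True.

True


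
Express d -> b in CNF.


Step 1: Rewrite d → b as ¬d ∨ b.

(NOT d) OR b


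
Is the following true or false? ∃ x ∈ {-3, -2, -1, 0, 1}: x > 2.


Evaluate the predicate on each element: -3:F, -2:F, -1:F, 0:F, 1:F.
No element satisfies the predicate.

F


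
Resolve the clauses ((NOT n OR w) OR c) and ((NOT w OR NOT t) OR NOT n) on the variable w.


The clauses contain complementary literals w and NOTw.
Resolution eliminates this pair and disjoins the remaining literals (merging duplicates).

((NOT n OR c) OR NOT t)


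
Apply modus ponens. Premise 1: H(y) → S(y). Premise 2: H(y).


Modus ponens: from (P → Q) and P, infer Q.
P = 'H(y)' is asserted, and P → Q holds, so Q follows.

S(y).


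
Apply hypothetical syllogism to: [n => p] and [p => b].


Hypothetical syllogism: from (P → Q) and (Q → R), infer (P → R).
Chain the two implications through the shared middle term 'p'.

n => b


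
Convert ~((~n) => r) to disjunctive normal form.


Step 1: Rewrite implication then negate: ¬(¬(¬n) ∨ r) = (¬n) ∧ ¬r.

(~n) & (~r)


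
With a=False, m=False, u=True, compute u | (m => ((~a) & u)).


Substitute a=False, m=False, u=True:
~a = True
(~a) & u = True & True = True
m => ((~a) & u) = False => True = True
u | (m => ((~a) & u)) = True | True = True

True


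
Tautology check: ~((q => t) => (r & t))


Build the truth table over {q, r, t}:
q | r | t | φ
-------------
False | False | False | True
True | False | False | False
False | True | False | True
True | True | False | False
False | False | True | True
True | False | True | True
False | True | True | False
True | True | True | False
Counterexample at row 2: with q=True, r=False, t=False, the formula is False.

No, it is not a tautology.


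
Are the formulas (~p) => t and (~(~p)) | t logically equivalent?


Compare truth tables:
p | t | φ | ψ
-------------
False | False | False | False
True | False | True | True
False | True | True | True
True | True | True | True
The columns φ and ψ agree on every row.

Yes, they are logically equivalent.


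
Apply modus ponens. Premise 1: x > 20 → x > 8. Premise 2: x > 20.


Modus ponens: from (P → Q) and P, infer Q.
P = 'x > 20' is asserted, and P → Q holds, so Q follows.

x > 8.


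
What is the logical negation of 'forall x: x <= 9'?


¬(forall x: φ) = exists x: ¬φ, and ¬(exists x: φ) = forall x: ¬φ.
Apply to the universal statement.

exists x: ~(x <= 9)


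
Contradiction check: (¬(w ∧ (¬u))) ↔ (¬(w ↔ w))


Truth table over {u, w}:
u | w | φ
---------
F | F | F
T | F | F
F | T | T
T | T | F
Satisfying assignment at row 3: u=F, w=T gives T.

No, it is not a contradiction.


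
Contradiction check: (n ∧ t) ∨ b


Truth table over {b, n, t}:
b | n | t | φ
-------------
F | F | F | F
T | F | F | T
F | T | F | F
T | T | F | T
F | F | T | F
T | F | T | T
F | T | T | T
T | T | T | T
Satisfying assignment at row 2: b=T, n=F, t=F gives T.

No, it is not a contradiction.


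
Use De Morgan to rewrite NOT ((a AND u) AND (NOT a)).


De Morgan: the negation of a conjunction is the disjunction of the negations.
Distribute NOT across AND, flipping it to OR, and negate each literal.

((NOT a) OR (NOT u)) OR a


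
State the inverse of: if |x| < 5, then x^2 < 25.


The inverse of (P → Q) is (¬P → ¬Q). It is equivalent to the converse, not to the original.
Here P = '|x| < 5' and Q = 'x^2 < 25'.

If not (|x| < 5), then not (x^2 < 25).


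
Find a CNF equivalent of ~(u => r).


Step 1: Rewrite u → r as ¬u ∨ r.
Step 2: Negate: ¬(¬u ∨ r) = u ∧ ¬r (De Morgan + double negation).

u & (~r)


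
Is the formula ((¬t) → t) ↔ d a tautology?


Build the truth table over {d, t}:
d | t | φ
---------
F | F | T
T | F | F
F | T | F
T | T | T
Counterexample at row 2: with d=T, t=F, the formula is F.

No, it is not a tautology.


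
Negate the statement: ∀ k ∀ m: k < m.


Negation flips each quantifier (∀↔∃) and negates the inner predicate.
¬(∀ k ∀ m: φ) = ∃ k ∃ m: ¬φ.

∃ k ∃ m: ¬(k < m)


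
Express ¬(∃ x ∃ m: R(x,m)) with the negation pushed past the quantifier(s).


Negation flips each quantifier (∀↔∃) and negates the inner predicate.
¬(∃ x ∃ m: φ) = ∀ x ∀ m: ¬φ.

∀ x ∀ m: ¬(R(x,m))


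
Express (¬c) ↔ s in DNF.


Step 1: (¬c) ↔ s is true exactly when both agree: ((¬c) ∧ s) ∨ (¬(¬c) ∧ ¬s).
Step 2: Eliminate any double negations (¬¬X = X).

((¬c) ∧ s) ∨ (c ∧ (¬s))


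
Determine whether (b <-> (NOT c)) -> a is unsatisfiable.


Truth table over {a, b, c}:
a | b | c | φ
-------------
F | F | F | T
T | F | F | T
F | T | F | F
T | T | F | T
F | F | T | F
T | F | T | T
F | T | T | T
T | T | T | T
Satisfying assignment at row 1: a=F, b=F, c=F gives T.

No, it is not a contradiction.


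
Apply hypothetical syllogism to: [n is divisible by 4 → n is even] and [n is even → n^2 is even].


Hypothetical syllogism: from (P → Q) and (Q → R), infer (P → R).
Chain the two implications through the shared middle term 'n is even'.

n is divisible by 4 → n^2 is even


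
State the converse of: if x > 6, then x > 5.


The converse of (P → Q) is (Q → P). It is not in general equivalent to the original.
Here P = 'x > 6' and Q = 'x > 5'.

If x > 5, then x > 6.


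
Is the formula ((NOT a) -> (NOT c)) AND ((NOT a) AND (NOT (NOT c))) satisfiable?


Check all 4 assignments over {a, c}:
a | c | φ
---------
F | F | F
T | F | F
F | T | F
T | T | F
No assignment makes the formula true.

Unsatisfiable.


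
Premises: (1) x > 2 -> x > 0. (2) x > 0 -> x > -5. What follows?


Hypothetical syllogism: from (P → Q) and (Q → R), infer (P → R).
Chain the two implications through the shared middle term 'x > 0'.

x > 2 -> x > -5


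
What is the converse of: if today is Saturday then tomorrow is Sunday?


The converse of (P → Q) is (Q → P). It is not in general equivalent to the original.
Here P = 'today is Saturday' and Q = 'tomorrow is Sunday'.

If tomorrow is Sunday, then today is Saturday.


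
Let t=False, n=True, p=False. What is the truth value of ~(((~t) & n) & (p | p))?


Substitute t=False, n=True, p=False:
~t = True
(~t) & n = True & True = True
p | p = False | False = False
((~t) & n) & (p | p) = True & False = False
~(((~t) & n) & (p | p)) = True

True


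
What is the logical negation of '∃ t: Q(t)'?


¬(∀ x: φ) = ∃ x: ¬φ, and ¬(∃ x: φ) = ∀ x: ¬φ.
Apply to the existential statement.

∀ t: ¬(Q(t))


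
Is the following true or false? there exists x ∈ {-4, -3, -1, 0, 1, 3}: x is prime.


Evaluate the predicate on each element: -4:F, -3:F, -1:F, 0:F, 1:F, 3:T.
Witness x = 3 satisfies the predicate.

T


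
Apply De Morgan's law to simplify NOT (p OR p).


De Morgan: the negation of a disjunction is the conjunction of the negations.
Distribute NOT across OR, flipping it to AND, and negate each literal.

(NOT p) AND (NOT p)


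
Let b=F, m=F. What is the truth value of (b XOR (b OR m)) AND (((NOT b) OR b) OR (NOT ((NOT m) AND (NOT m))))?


Substitute b=F, m=F:
b OR m = F OR F = F
b XOR (b OR m) = F XOR F = F
NOT b = T
(NOT b) OR b = T OR F = T
NOT m = T
NOT m = T
(NOT m) AND (NOT m) = T AND T = T
NOT ((NOT m) AND (NOT m)) = F
((NOT b) OR b) OR (NOT ((NOT m) AND (NOT m))) = T OR F = T
(b XOR (b OR m)) AND (((NOT b) OR b) OR (NOT ((NOT m) AND (NOT m)))) = F AND T = F

F


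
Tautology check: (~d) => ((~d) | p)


Build the truth table over {d, p}:
d | p | φ
---------
False | False | True
True | False | True
False | True | True
True | True | True
Every row evaluates to true.

Yes, it is a tautology.


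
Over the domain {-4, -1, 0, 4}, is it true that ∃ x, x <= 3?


Evaluate the predicate on each element: -4:T, -1:T, 0:T, 4:F.
Witness x = -4 satisfies the predicate.

T


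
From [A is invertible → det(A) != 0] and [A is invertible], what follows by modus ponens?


Modus ponens: from (P → Q) and P, infer Q.
P = 'A is invertible' is asserted, and P → Q holds, so Q follows.

det(A) != 0.


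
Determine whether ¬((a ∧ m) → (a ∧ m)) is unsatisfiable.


Truth table over {a, m}:
a | m | φ
---------
F | F | F
T | F | F
F | T | F
T | T | F
Every row is false.

Yes, it is a contradiction.


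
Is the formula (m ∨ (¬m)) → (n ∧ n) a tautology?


Build the truth table over {m, n}:
m | n | φ
---------
F | F | F
T | F | F
F | T | T
T | T | T
Counterexample at row 1: with m=F, n=F, the formula is F.

No, it is not a tautology.


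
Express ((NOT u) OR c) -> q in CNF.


Step 1: Rewrite as ¬((¬u) ∨ c) ∨ q = (¬(¬u) ∧ ¬c) ∨ q.
Step 2: Distribute ∨ over ∧.
Step 3: Eliminate any double negations (¬¬X = X).

(u OR q) AND ((NOT c) OR q)


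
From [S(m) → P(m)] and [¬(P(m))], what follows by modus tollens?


Modus tollens: from (P → Q) and ¬Q, infer ¬P.
Q = 'P(m)' is denied; since P → Q, P must also fail.

Not (S(m)).


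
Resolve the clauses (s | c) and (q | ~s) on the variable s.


The clauses contain complementary literals s and ~s.
Resolution eliminates this pair and disjoins the remaining literals (merging duplicates).

(c | q)


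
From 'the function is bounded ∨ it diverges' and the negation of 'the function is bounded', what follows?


Disjunctive syllogism: from (P ∨ Q) and ¬P, infer Q.
One disjunct, 'the function is bounded', is ruled out; the other must hold.

it diverges


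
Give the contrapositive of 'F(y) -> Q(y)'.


The contrapositive of (P → Q) is (¬Q → ¬P); it is logically equivalent to the original.
Here P = 'F(y)' and Q = 'Q(y)'.

If not (Q(y)), then not (F(y)).


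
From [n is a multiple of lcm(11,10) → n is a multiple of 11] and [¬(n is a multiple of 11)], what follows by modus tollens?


Modus tollens: from (P → Q) and ¬Q, infer ¬P.
Q = 'n is a multiple of 11' is denied; since P → Q, P must also fail.

Not (n is a multiple of lcm(11,10)).


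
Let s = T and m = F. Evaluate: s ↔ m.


Biconditional is true when both operands have the same truth value.
Substitute: s=T, m=F.
T ↔ F evaluates to F.

F


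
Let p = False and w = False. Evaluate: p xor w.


Exclusive or is true when exactly one operand is true.
Substitute: p=False, w=False.
False xor False evaluates to False.

False


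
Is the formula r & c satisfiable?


Search for a satisfying assignment over {c, r}.
Try c=True, r=True: the formula evaluates to True.
A satisfying assignment exists.

Satisfiable.


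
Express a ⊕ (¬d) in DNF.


Step 1: a ⊕ (¬d) is true exactly when they disagree: (a ∧ ¬(¬d)) ∨ (¬a ∧ (¬d)).
Step 2: Eliminate any double negations (¬¬X = X).

(a ∧ d) ∨ ((¬a) ∧ (¬d))


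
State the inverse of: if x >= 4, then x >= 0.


The inverse of (P → Q) is (¬P → ¬Q). It is equivalent to the converse, not to the original.
Here P = 'x >= 4' and Q = 'x >= 0'.

If not (x >= 4), then not (x >= 0).


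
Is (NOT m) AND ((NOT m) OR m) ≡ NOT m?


Compare truth tables:
m | φ | ψ
---------
F | T | T
T | F | F
The columns φ and ψ agree on every row.

Yes, they are logically equivalent.


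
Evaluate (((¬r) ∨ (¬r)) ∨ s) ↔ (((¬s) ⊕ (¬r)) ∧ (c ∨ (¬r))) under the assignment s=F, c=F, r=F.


Substitute s=F, c=F, r=F:
… (earlier sub-steps elided)
¬r = T
(¬r) ∨ (¬r) = T ∨ T = T
((¬r) ∨ (¬r)) ∨ s = T ∨ F = T
¬s = T
¬r = T
(¬s) ⊕ (¬r) = T ⊕ T = F
¬r = T
c ∨ (¬r) = F ∨ T = T
((¬s) ⊕ (¬r)) ∧ (c ∨ (¬r)) = F ∧ T = F
(((¬r) ∨ (¬r)) ∨ s) ↔ (((¬s) ⊕ (¬r)) ∧ (c ∨ (¬r))) = T ↔ F = F

F


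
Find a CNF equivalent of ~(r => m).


Step 1: Rewrite r → m as ¬r ∨ m.
Step 2: Negate: ¬(¬r ∨ m) = r ∧ ¬m (De Morgan + double negation).

r & (~m)


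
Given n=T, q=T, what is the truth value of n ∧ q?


Conjunction is true only when both operands are true.
Substitute: n=T, q=T.
T ∧ T evaluates to T.

T


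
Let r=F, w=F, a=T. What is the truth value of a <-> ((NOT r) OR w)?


Substitute r=F, w=F, a=T:
NOT r = T
(NOT r) OR w = T OR F = T
a <-> ((NOT r) OR w) = T <-> T = T

T


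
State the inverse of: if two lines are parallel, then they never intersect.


The inverse of (P → Q) is (¬P → ¬Q). It is equivalent to the converse, not to the original.
Here P = 'two lines are parallel' and Q = 'they never intersect'.

If not (two lines are parallel), then not (they never intersect).


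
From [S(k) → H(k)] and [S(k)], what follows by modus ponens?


Modus ponens: from (P → Q) and P, infer Q.
P = 'S(k)' is asserted, and P → Q holds, so Q follows.

H(k).


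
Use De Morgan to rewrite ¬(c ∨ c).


De Morgan: the negation of a disjunction is the conjunction of the negations.
Distribute ¬ across ∨, flipping it to ∧, and negate each literal.

(¬c) ∧ (¬c)


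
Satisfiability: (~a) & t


Search for a satisfying assignment over {a, t}.
Try a=False, t=True: the formula evaluates to True.
A satisfying assignment exists.

Satisfiable.


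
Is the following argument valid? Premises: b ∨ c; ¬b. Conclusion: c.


This matches the form of disjunctive syllogism: the conclusion follows in every model of the premises.

Valid.


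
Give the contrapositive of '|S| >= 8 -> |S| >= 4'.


The contrapositive of (P → Q) is (¬Q → ¬P); it is logically equivalent to the original.
Here P = '|S| >= 8' and Q = '|S| >= 4'.

If not (|S| >= 4), then not (|S| >= 8).


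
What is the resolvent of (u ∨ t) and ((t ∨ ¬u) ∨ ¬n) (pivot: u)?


The clauses contain complementary literals u and ¬u.
Resolution eliminates this pair and disjoins the remaining literals (merging duplicates).

(t ∨ ¬n)


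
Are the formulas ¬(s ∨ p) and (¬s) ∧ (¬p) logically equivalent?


Compare truth tables:
p | s | φ | ψ
-------------
F | F | T | T
T | F | F | F
F | T | F | F
T | T | F | F
The columns φ and ψ agree on every row.

Yes, they are logically equivalent.


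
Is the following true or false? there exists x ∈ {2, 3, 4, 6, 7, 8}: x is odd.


Evaluate the predicate on each element: 2:F, 3:T, 4:F, 6:F, 7:T, 8:F.
Witness x = 3 satisfies the predicate.

T


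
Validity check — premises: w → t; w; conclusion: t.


This matches the form of modus ponens: the conclusion follows in every model of the premises.

Valid.


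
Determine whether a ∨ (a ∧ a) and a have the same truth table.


Compare truth tables:
a | φ | ψ
---------
F | F | F
T | T | T
The columns φ and ψ agree on every row.

Yes, they are logically equivalent.


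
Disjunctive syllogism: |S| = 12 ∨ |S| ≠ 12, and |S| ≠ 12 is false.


Disjunctive syllogism: from (P ∨ Q) and ¬P, infer Q.
One disjunct, '|S| ≠ 12', is ruled out; the other must hold.

|S| = 12


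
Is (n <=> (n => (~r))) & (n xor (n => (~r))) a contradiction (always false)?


Truth table over {n, r}:
n | r | φ
---------
False | False | False
True | False | False
False | True | False
True | True | False
Every row is false.

Yes, it is a contradiction.


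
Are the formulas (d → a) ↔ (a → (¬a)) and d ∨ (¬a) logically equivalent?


Compare truth tables:
a | d | φ | ψ
-------------
F | F | T | T
T | F | F | F
F | T | F | T
T | T | F | T
They differ at row 3 (a=F, d=T): φ=F but ψ=T.

No, they are not logically equivalent.


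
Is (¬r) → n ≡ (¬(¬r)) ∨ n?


Compare truth tables:
n | r | φ | ψ
-------------
F | F | F | F
T | F | T | T
F | T | T | T
T | T | T | T
The columns φ and ψ agree on every row.

Yes, they are logically equivalent.


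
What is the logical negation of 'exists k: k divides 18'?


¬(forall x: φ) = exists x: ¬φ, and ¬(exists x: φ) = forall x: ¬φ.
Apply to the existential statement.

forall k: ~(k divides 18)


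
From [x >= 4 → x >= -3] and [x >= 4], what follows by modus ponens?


Modus ponens: from (P → Q) and P, infer Q.
P = 'x >= 4' is asserted, and P → Q holds, so Q follows.

x >= -3.


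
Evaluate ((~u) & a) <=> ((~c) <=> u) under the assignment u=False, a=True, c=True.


Substitute u=False, a=True, c=True:
~u = True
(~u) & a = True & True = True
~c = False
(~c) <=> u = False <=> False = True
((~u) & a) <=> ((~c) <=> u) = True <=> True = True

True


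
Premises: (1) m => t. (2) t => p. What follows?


Hypothetical syllogism: from (P → Q) and (Q → R), infer (P → R).
Chain the two implications through the shared middle term 't'.

m => p


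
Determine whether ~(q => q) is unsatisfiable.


Truth table over {q}:
q | φ
-----
False | False
True | False
Every row is false.

Yes, it is a contradiction.


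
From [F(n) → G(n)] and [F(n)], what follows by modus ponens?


Modus ponens: from (P → Q) and P, infer Q.
P = 'F(n)' is asserted, and P → Q holds, so Q follows.

G(n).


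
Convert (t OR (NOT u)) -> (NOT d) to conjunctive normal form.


Step 1: Rewrite as ¬(t ∨ (¬u)) ∨ (¬d) = (¬t ∧ ¬(¬u)) ∨ (¬d).
Step 2: Distribute ∨ over ∧.
Step 3: Eliminate any double negations (¬¬X = X).

((NOT t) OR (NOT d)) AND (u OR (NOT d))


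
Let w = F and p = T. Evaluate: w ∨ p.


Disjunction is false only when both operands are false.
Substitute: w=F, p=T.
F ∨ T evaluates to T.

T


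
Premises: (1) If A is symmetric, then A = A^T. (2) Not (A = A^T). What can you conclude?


Modus tollens: from (P → Q) and ¬Q, infer ¬P.
Q = 'A = A^T' is denied; since P → Q, P must also fail.

Not (A is symmetric).


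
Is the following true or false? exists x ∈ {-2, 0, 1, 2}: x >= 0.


Evaluate the predicate on each element: -2:False, 0:True, 1:True, 2:True.
Witness x = 0 satisfies the predicate.

True


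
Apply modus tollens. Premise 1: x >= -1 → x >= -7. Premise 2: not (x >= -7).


Modus tollens: from (P → Q) and ¬Q, infer ¬P.
Q = 'x >= -7' is denied; since P → Q, P must also fail.

Not (x >= -1).


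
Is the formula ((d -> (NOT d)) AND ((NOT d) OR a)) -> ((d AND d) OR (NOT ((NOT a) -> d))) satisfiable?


Search for a satisfying assignment over {a, d}.
Try a=F, d=F: the formula evaluates to T.
A satisfying assignment exists.

Satisfiable.


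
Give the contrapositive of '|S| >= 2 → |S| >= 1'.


The contrapositive of (P → Q) is (¬Q → ¬P); it is logically equivalent to the original.
Here P = '|S| >= 2' and Q = '|S| >= 1'.

If not (|S| >= 1), then not (|S| >= 2).


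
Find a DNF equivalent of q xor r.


Step 1: q ⊕ r is true exactly when they disagree: (q ∧ ¬r) ∨ (¬q ∧ r).

(q & (~r)) | ((~q) & r)


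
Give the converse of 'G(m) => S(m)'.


The converse of (P → Q) is (Q → P). It is not in general equivalent to the original.
Here P = 'G(m)' and Q = 'S(m)'.

If S(m), then G(m).


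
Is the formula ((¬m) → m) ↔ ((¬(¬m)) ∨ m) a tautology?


Build the truth table over {m}:
m | φ
-----
F | T
T | T
Every row evaluates to true.

Yes, it is a tautology.


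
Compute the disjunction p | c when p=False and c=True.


Disjunction is false only when both operands are false.
Substitute: p=False, c=True.
False | True evaluates to True.

True


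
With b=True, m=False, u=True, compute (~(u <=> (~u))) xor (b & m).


Substitute b=True, m=False, u=True:
~u = False
u <=> (~u) = True <=> False = False
~(u <=> (~u)) = True
b & m = True & False = False
(~(u <=> (~u))) xor (b & m) = True xor False = True

True


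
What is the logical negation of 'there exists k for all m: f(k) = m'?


Negation flips each quantifier (∀↔∃) and negates the inner predicate.
¬(there exists k for all m: φ) = for all k there exists m: ¬φ.

for all k there exists m: NOT(f(k) = m)


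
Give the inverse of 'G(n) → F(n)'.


The inverse of (P → Q) is (¬P → ¬Q). It is equivalent to the converse, not to the original.
Here P = 'G(n)' and Q = 'F(n)'.

If not (G(n)), then not (F(n)).


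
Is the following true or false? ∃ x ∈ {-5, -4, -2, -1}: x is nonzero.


Evaluate the predicate on each element: -5:T, -4:T, -2:T, -1:T.
Witness x = -5 satisfies the predicate.

T


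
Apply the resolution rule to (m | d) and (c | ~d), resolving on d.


The clauses contain complementary literals d and ~d.
Resolution eliminates this pair and disjoins the remaining literals (merging duplicates).

(m | c)


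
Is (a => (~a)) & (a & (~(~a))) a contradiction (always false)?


Truth table over {a}:
a | φ
-----
False | False
True | False
Every row is false.

Yes, it is a contradiction.


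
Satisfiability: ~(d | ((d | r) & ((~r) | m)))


Search for a satisfying assignment over {d, m, r}.
Try d=False, m=False, r=False: the formula evaluates to True.
A satisfying assignment exists.

Satisfiable.


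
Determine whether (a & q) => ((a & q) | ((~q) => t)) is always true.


Build the truth table over {a, q, t}:
a | q | t | φ
-------------
False | False | False | True
True | False | False | True
False | True | False | True
True | True | False | True
False | False | True | True
True | False | True | True
False | True | True | True
True | True | True | True
Every row evaluates to true.

Yes, it is a tautology.


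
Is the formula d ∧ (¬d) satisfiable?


Check all 2 assignments over {d}:
d | φ
-----
F | F
T | F
No assignment makes the formula true.

Unsatisfiable.


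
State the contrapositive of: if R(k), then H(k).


The contrapositive of (P → Q) is (¬Q → ¬P); it is logically equivalent to the original.
Here P = 'R(k)' and Q = 'H(k)'.

If not (H(k)), then not (R(k)).


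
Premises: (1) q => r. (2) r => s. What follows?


Hypothetical syllogism: from (P → Q) and (Q → R), infer (P → R).
Chain the two implications through the shared middle term 'r'.

q => s


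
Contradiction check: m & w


Truth table over {m, w}:
m | w | φ
---------
False | False | False
True | False | False
False | True | False
True | True | True
Satisfying assignment at row 4: m=True, w=True gives True.

No, it is not a contradiction.


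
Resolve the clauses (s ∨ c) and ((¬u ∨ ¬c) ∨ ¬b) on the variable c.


The clauses contain complementary literals c and ¬c.
Resolution eliminates this pair and disjoins the remaining literals (merging duplicates).

((s ∨ ¬u) ∨ ¬b)


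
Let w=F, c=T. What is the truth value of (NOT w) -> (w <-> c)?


Substitute w=F, c=T:
NOT w = T
w <-> c = F <-> T = F
(NOT w) -> (w <-> c) = T -> F = F

F


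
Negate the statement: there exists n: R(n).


¬(for all x: φ) = there exists x: ¬φ, and ¬(there exists x: φ) = for all x: ¬φ.
Apply to the existential statement.

for all n: NOT(R(n))


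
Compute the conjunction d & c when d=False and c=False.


Conjunction is true only when both operands are true.
Substitute: d=False, c=False.
False & False evaluates to False.

False


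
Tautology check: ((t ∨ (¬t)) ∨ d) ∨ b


Build the truth table over {b, d, t}:
b | d | t | φ
-------------
F | F | F | T
T | F | F | T
F | T | F | T
T | T | F | T
F | F | T | T
T | F | T | T
F | T | T | T
T | T | T | T
Every row evaluates to true.

Yes, it is a tautology.


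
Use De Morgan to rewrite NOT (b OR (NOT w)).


De Morgan: the negation of a disjunction is the conjunction of the negations.
Distribute NOT across OR, flipping it to AND, and negate each literal.

(NOT b) AND w


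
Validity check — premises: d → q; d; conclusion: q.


This matches the form of modus ponens: the conclusion follows in every model of the premises.

Valid.


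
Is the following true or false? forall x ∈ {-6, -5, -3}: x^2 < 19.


Evaluate the predicate on each element: -6:False, -5:False, -3:True.
Counterexample x = -6 fails the predicate.

False


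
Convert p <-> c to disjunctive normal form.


Step 1: p ↔ c is true exactly when both agree: (p ∧ c) ∨ (¬p ∧ ¬c).

(p AND c) OR ((NOT p) AND (NOT c))


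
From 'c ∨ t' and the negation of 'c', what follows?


Disjunctive syllogism: from (P ∨ Q) and ¬P, infer Q.
One disjunct, 'c', is ruled out; the other must hold.

t


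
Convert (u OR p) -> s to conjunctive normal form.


Step 1: Rewrite as ¬(u ∨ p) ∨ s = (¬u ∧ ¬p) ∨ s.
Step 2: Distribute ∨ over ∧.

((NOT u) OR s) AND ((NOT p) OR s)


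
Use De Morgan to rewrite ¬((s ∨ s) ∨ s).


De Morgan: the negation of a disjunction is the conjunction of the negations.
Distribute ¬ across ∨, flipping it to ∧, and negate each literal.

((¬s) ∧ (¬s)) ∧ (¬s)


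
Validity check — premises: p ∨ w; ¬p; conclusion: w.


This matches the form of disjunctive syllogism: the conclusion follows in every model of the premises.

Valid.


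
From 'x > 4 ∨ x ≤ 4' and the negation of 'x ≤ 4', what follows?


Disjunctive syllogism: from (P ∨ Q) and ¬P, infer Q.
One disjunct, 'x ≤ 4', is ruled out; the other must hold.

x > 4


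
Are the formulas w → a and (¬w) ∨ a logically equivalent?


Compare truth tables:
a | w | φ | ψ
-------------
F | F | T | T
T | F | T | T
F | T | F | F
T | T | T | T
The columns φ and ψ agree on every row.

Yes, they are logically equivalent.


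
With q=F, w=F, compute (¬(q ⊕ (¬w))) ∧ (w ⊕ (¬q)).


Substitute q=F, w=F:
¬w = T
q ⊕ (¬w) = F ⊕ T = T
¬(q ⊕ (¬w)) = F
¬q = T
w ⊕ (¬q) = F ⊕ T = T
(¬(q ⊕ (¬w))) ∧ (w ⊕ (¬q)) = F ∧ T = F

F


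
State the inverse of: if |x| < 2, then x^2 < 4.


The inverse of (P → Q) is (¬P → ¬Q). It is equivalent to the converse, not to the original.
Here P = '|x| < 2' and Q = 'x^2 < 4'.

If not (|x| < 2), then not (x^2 < 4).


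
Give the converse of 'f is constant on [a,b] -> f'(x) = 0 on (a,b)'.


The converse of (P → Q) is (Q → P). It is not in general equivalent to the original.
Here P = 'f is constant on [a,b]' and Q = 'f'(x) = 0 on (a,b)'.

If f'(x) = 0 on (a,b), then f is constant on [a,b].


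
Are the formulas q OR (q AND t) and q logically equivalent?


Compare truth tables:
q | t | φ | ψ
-------------
F | F | F | F
T | F | T | T
F | T | F | F
T | T | T | T
The columns φ and ψ agree on every row.

Yes, they are logically equivalent.


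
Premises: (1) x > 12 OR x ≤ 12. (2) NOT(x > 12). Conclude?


Disjunctive syllogism: from (P ∨ Q) and ¬P, infer Q.
One disjunct, 'x > 12', is ruled out; the other must hold.

x ≤ 12


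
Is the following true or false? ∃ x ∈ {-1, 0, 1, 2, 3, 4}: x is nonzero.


Evaluate the predicate on each element: -1:T, 0:F, 1:T, 2:T, 3:T, 4:T.
Witness x = -1 satisfies the predicate.

T


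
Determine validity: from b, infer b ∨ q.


This matches the form of disjunction introduction: the conclusion follows in every model of the premises.

Valid.


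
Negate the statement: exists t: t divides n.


¬(forall x: φ) = exists x: ¬φ, and ¬(exists x: φ) = forall x: ¬φ.
Apply to the existential statement.

forall t: ~(t divides n)


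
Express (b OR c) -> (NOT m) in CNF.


Step 1: Rewrite as ¬(b ∨ c) ∨ (¬m) = (¬b ∧ ¬c) ∨ (¬m).
Step 2: Distribute ∨ over ∧.

((NOT b) OR (NOT m)) AND ((NOT c) OR (NOT m))


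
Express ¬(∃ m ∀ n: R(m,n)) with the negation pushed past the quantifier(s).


Negation flips each quantifier (∀↔∃) and negates the inner predicate.
¬(∃ m ∀ n: φ) = ∀ m ∃ n: ¬φ.

∀ m ∃ n: ¬(R(m,n))


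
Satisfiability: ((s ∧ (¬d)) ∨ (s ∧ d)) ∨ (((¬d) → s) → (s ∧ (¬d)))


Search for a satisfying assignment over {d, s}.
Try d=F, s=F: the formula evaluates to T.
A satisfying assignment exists.

Satisfiable.


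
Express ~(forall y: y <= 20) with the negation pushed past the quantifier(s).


¬(forall x: φ) = exists x: ¬φ, and ¬(exists x: φ) = forall x: ¬φ.
Apply to the universal statement.

exists y: ~(y <= 20)


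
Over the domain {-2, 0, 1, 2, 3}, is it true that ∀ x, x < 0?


Evaluate the predicate on each element: -2:T, 0:F, 1:F, 2:F, 3:F.
Counterexample x = 0 fails the predicate.

F


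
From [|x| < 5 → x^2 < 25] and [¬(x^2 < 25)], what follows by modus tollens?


Modus tollens: from (P → Q) and ¬Q, infer ¬P.
Q = 'x^2 < 25' is denied; since P → Q, P must also fail.

Not (|x| < 5).


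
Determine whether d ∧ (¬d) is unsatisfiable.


Truth table over {d}:
d | φ
-----
F | F
T | F
Every row is false.

Yes, it is a contradiction.


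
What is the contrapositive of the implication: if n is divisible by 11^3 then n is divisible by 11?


The contrapositive of (P → Q) is (¬Q → ¬P); it is logically equivalent to the original.
Here P = 'n is divisible by 11^3' and Q = 'n is divisible by 11'.

If not (n is divisible by 11), then not (n is divisible by 11^3).


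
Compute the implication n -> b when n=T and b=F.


Implication is false only when antecedent is true and consequent is false.
Substitute: n=T, b=F.
T -> F evaluates to F.

F


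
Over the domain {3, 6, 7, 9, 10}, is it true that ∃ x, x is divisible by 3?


Evaluate the predicate on each element: 3:T, 6:T, 7:F, 9:T, 10:F.
Witness x = 3 satisfies the predicate.

T


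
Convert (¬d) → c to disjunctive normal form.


Step 1: Rewrite (¬d) → c as ¬(¬d) ∨ c.
Step 2: Eliminate any double negations (¬¬X = X).

d ∨ c


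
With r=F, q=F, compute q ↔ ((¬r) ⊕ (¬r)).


Substitute r=F, q=F:
¬r = T
¬r = T
(¬r) ⊕ (¬r) = T ⊕ T = F
q ↔ ((¬r) ⊕ (¬r)) = F ↔ F = T

T


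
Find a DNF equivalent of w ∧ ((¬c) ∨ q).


Step 1: Distribute ∧ over ∨: w ∧ ((¬c) ∨ q) = (w ∧ (¬c)) ∨ (w ∧ q).

(w ∧ (¬c)) ∨ (w ∧ q)


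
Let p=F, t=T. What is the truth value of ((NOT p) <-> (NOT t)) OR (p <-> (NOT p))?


Substitute p=F, t=T:
NOT p = T
NOT t = F
(NOT p) <-> (NOT t) = T <-> F = F
NOT p = T
p <-> (NOT p) = F <-> T = F
((NOT p) <-> (NOT t)) OR (p <-> (NOT p)) = F OR F = F

F


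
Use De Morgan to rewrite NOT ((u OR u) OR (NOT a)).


De Morgan: the negation of a disjunction is the conjunction of the negations.
Distribute NOT across OR, flipping it to AND, and negate each literal.

((NOT u) AND (NOT u)) AND a


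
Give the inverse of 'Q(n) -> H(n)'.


The inverse of (P → Q) is (¬P → ¬Q). It is equivalent to the converse, not to the original.
Here P = 'Q(n)' and Q = 'H(n)'.

If not (Q(n)), then not (H(n)).


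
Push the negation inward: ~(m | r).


De Morgan: the negation of a disjunction is the conjunction of the negations.
Distribute ~ across |, flipping it to &, and negate each literal.

(~m) & (~r)


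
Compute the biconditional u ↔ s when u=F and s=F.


Biconditional is true when both operands have the same truth value.
Substitute: u=F, s=F.
F ↔ F evaluates to T.

T


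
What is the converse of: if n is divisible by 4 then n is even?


The converse of (P → Q) is (Q → P). It is not in general equivalent to the original.
Here P = 'n is divisible by 4' and Q = 'n is even'.

If n is even, then n is divisible by 4.


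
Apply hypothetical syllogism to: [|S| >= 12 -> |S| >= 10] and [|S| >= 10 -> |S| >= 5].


Hypothetical syllogism: from (P → Q) and (Q → R), infer (P → R).
Chain the two implications through the shared middle term '|S| >= 10'.

|S| >= 12 -> |S| >= 5


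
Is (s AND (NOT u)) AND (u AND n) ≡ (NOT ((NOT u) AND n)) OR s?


Compare truth tables:
n | s | u | φ | ψ
-----------------
F | F | F | F | T
T | F | F | F | F
F | T | F | F | T
T | T | F | F | T
F | F | T | F | T
T | F | T | F | T
F | T | T | F | T
T | T | T | F | T
They differ at row 1 (n=F, s=F, u=F): φ=F but ψ=T.

No, they are not logically equivalent.


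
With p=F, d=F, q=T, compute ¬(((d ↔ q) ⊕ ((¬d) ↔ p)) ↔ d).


Substitute p=F, d=F, q=T:
d ↔ q = F ↔ T = F
¬d = T
(¬d) ↔ p = T ↔ F = F
(d ↔ q) ⊕ ((¬d) ↔ p) = F ⊕ F = F
((d ↔ q) ⊕ ((¬d) ↔ p)) ↔ d = F ↔ F = T
¬(((d ↔ q) ⊕ ((¬d) ↔ p)) ↔ d) = F

F


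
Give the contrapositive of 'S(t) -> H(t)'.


The contrapositive of (P → Q) is (¬Q → ¬P); it is logically equivalent to the original.
Here P = 'S(t)' and Q = 'H(t)'.

If not (H(t)), then not (S(t)).
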